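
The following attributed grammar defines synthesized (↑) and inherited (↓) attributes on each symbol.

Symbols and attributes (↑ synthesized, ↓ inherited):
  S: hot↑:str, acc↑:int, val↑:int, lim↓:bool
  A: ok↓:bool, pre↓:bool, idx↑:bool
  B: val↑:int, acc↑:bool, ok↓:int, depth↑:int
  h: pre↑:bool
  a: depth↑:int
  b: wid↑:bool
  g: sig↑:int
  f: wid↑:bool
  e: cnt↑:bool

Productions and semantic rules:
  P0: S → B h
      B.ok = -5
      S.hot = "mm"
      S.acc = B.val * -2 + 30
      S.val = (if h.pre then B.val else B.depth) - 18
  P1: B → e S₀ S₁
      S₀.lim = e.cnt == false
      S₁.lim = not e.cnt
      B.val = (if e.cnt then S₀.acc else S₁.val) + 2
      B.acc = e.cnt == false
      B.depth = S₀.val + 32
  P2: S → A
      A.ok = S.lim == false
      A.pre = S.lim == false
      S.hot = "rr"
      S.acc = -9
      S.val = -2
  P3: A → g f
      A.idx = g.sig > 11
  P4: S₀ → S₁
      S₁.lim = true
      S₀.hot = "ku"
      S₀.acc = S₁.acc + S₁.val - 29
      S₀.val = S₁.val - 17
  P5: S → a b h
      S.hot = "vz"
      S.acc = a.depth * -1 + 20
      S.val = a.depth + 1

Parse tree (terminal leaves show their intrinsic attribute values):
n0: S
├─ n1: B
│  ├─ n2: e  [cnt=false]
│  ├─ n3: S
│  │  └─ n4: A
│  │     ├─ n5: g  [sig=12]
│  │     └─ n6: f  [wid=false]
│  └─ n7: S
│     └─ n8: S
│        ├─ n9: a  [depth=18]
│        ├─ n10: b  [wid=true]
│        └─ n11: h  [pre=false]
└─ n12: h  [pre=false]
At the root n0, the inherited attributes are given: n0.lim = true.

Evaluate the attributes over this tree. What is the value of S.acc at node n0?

22

1. n0.lim = true  [given at root]
2. n1.ok = -5  [-5]
3. n2.cnt = false  [terminal]
4. n3.lim = true  [e.cnt == false]
5. n4.ok = false  [S.lim == false]
6. n4.pre = false  [S.lim == false]
7. n5.sig = 12  [terminal]
8. n6.wid = false  [terminal]
9. n4.idx = true  [g.sig > 11]
10. n3.hot = "rr"  ["rr"]
11. n3.acc = -9  [-9]
12. n3.val = -2  [-2]
13. n7.lim = true  [not e.cnt]
14. n8.lim = true  [true]
15. n9.depth = 18  [terminal]
16. n10.wid = true  [terminal]
17. n11.pre = false  [terminal]
18. n8.hot = "vz"  ["vz"]
19. n8.acc = 2  [a.depth * -1 + 20]
20. n8.val = 19  [a.depth + 1]
21. n7.hot = "ku"  ["ku"]
22. n7.acc = -8  [S₁.acc + S₁.val - 29]
23. n7.val = 2  [S₁.val - 17]
24. n1.val = 4  [(if e.cnt then S₀.acc else S₁.val) + 2]
25. n1.acc = true  [e.cnt == false]
26. n1.depth = 30  [S₀.val + 32]
27. n12.pre = false  [terminal]
28. n0.hot = "mm"  ["mm"]
29. n0.acc = 22  [B.val * -2 + 30]
30. n0.val = 12  [(if h.pre then B.val else B.depth) - 18]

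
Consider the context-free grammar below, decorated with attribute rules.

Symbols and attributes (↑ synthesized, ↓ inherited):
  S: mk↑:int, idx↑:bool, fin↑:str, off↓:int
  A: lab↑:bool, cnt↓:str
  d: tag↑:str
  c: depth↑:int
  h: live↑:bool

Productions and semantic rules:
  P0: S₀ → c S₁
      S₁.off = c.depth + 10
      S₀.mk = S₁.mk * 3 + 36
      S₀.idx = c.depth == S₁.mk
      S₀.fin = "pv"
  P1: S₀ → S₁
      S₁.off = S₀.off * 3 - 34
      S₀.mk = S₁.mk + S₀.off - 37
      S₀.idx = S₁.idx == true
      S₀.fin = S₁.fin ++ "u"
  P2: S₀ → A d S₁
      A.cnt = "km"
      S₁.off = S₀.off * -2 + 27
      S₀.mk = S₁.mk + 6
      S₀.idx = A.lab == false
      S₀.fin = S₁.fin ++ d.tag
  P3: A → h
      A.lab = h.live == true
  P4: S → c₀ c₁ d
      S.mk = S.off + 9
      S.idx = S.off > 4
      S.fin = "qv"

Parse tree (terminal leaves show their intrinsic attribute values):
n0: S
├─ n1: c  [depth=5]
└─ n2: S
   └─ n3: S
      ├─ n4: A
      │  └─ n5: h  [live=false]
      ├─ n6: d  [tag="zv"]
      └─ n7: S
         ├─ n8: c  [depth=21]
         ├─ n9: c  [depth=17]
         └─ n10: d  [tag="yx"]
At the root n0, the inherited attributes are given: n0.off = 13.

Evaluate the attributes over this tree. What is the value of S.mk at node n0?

30

1. n0.off = 13  [given at root]
2. n1.depth = 5  [terminal]
3. n2.off = 15  [c.depth + 10]
4. n3.off = 11  [S₀.off * 3 - 34]
5. n4.cnt = "km"  ["km"]
6. n5.live = false  [terminal]
7. n4.lab = false  [h.live == true]
8. n6.tag = "zv"  [terminal]
9. n7.off = 5  [S₀.off * -2 + 27]
10. n8.depth = 21  [terminal]
11. n9.depth = 17  [terminal]
12. n10.tag = "yx"  [terminal]
13. n7.mk = 14  [S.off + 9]
14. n7.idx = true  [S.off > 4]
15. n7.fin = "qv"  ["qv"]
16. n3.mk = 20  [S₁.mk + 6]
17. n3.idx = true  [A.lab == false]
18. n3.fin = "qvzv"  [S₁.fin ++ d.tag]
19. n2.mk = -2  [S₁.mk + S₀.off - 37]
20. n2.idx = true  [S₁.idx == true]
21. n2.fin = "qvzvu"  [S₁.fin ++ "u"]
22. n0.mk = 30  [S₁.mk * 3 + 36]
23. n0.idx = false  [c.depth == S₁.mk]
24. n0.fin = "pv"  ["pv"]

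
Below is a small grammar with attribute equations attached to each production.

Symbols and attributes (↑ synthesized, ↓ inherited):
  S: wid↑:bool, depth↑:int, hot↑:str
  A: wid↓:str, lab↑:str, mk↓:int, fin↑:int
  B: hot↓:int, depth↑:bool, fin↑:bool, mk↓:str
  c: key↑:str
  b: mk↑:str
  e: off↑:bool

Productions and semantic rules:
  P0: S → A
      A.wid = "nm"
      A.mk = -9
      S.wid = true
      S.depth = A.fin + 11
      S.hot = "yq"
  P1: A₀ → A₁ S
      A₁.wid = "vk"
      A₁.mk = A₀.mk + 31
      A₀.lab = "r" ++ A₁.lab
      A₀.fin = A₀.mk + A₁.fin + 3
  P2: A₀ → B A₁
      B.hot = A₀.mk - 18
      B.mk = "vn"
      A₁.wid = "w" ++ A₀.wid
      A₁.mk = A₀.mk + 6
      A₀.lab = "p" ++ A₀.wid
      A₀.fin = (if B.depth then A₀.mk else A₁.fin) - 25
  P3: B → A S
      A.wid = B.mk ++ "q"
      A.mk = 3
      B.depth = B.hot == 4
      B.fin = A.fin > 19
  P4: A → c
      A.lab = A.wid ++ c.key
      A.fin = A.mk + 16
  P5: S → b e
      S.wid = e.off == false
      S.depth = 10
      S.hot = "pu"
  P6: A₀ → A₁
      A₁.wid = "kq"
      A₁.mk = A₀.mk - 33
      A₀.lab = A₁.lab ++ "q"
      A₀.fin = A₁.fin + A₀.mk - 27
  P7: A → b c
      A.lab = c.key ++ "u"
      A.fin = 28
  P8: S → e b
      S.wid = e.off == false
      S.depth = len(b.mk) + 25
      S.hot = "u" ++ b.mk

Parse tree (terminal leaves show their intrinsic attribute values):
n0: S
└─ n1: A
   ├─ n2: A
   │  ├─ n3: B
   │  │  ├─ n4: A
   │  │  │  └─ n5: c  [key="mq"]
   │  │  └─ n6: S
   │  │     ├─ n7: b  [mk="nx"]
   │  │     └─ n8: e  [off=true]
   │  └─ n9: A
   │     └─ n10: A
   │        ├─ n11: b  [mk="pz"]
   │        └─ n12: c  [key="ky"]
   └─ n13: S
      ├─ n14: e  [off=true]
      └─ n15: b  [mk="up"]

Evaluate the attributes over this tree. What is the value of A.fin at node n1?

1. n1.wid = "nm"  ["nm"]
2. n1.mk = -9  [-9]
3. n2.wid = "vk"  ["vk"]
4. n2.mk = 22  [A₀.mk + 31]
5. n3.hot = 4  [A₀.mk - 18]
6. n3.mk = "vn"  ["vn"]
7. n4.wid = "vnq"  [B.mk ++ "q"]
8. n4.mk = 3  [3]
9. n5.key = "mq"  [terminal]
10. n4.lab = "vnqmq"  [A.wid ++ c.key]
11. n4.fin = 19  [A.mk + 16]
12. n7.mk = "nx"  [terminal]
13. n8.off = true  [terminal]
14. n6.wid = false  [e.off == false]
15. n6.depth = 10  [10]
16. n6.hot = "pu"  ["pu"]
17. n3.depth = true  [B.hot == 4]
18. n3.fin = false  [A.fin > 19]
19. n9.wid = "wvk"  ["w" ++ A₀.wid]
20. n9.mk = 28  [A₀.mk + 6]
21. n10.wid = "kq"  ["kq"]
22. n10.mk = -5  [A₀.mk - 33]
23. n11.mk = "pz"  [terminal]
24. n12.key = "ky"  [terminal]
25. n10.lab = "kyu"  [c.key ++ "u"]
26. n10.fin = 28  [28]
27. n9.lab = "kyuq"  [A₁.lab ++ "q"]
28. n9.fin = 29  [A₁.fin + A₀.mk - 27]
29. n2.lab = "pvk"  ["p" ++ A₀.wid]
30. n2.fin = -3  [(if B.depth then A₀.mk else A₁.fin) - 25]
31. n14.off = true  [terminal]
32. n15.mk = "up"  [terminal]
33. n13.wid = false  [e.off == false]
34. n13.depth = 27  [len(b.mk) + 25]
35. n13.hot = "uup"  ["u" ++ b.mk]
36. n1.lab = "rpvk"  ["r" ++ A₁.lab]
37. n1.fin = -9  [A₀.mk + A₁.fin + 3]
38. n0.wid = true  [true]
39. n0.depth = 2  [A.fin + 11]
40. n0.hot = "yq"  ["yq"]

-9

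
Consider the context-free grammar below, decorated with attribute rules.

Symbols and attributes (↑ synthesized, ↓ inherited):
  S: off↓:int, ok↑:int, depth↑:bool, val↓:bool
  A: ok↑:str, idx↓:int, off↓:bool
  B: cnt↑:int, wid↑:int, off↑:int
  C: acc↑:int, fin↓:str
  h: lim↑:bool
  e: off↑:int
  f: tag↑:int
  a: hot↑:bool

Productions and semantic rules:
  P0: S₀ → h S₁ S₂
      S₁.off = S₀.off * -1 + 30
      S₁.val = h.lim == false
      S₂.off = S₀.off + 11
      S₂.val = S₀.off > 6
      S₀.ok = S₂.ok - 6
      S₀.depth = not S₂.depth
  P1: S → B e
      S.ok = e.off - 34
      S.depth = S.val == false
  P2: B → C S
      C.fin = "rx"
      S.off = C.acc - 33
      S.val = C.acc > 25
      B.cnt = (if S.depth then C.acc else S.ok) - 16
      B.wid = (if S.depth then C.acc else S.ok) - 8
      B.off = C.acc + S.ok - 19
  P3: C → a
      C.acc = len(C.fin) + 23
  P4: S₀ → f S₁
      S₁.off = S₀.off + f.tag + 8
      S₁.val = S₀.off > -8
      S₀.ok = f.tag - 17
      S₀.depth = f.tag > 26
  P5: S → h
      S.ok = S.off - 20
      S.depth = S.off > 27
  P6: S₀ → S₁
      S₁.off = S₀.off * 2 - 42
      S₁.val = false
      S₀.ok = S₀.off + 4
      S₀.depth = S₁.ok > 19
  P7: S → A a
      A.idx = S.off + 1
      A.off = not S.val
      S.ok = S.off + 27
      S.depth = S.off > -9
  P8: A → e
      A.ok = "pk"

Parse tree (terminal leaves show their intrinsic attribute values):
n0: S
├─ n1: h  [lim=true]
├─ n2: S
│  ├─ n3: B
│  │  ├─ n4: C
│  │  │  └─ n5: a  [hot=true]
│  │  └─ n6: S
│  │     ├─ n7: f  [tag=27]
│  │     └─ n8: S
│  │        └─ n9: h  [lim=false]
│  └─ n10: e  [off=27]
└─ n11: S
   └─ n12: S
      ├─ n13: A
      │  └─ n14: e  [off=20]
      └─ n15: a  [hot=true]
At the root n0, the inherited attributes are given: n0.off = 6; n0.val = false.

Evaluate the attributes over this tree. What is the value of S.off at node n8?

1. n0.off = 6  [given at root]
2. n0.val = false  [given at root]
3. n1.lim = true  [terminal]
4. n2.off = 24  [S₀.off * -1 + 30]
5. n2.val = false  [h.lim == false]
6. n4.fin = "rx"  ["rx"]
7. n5.hot = true  [terminal]
8. n4.acc = 25  [len(C.fin) + 23]
9. n6.off = -8  [C.acc - 33]
10. n6.val = false  [C.acc > 25]
11. n7.tag = 27  [terminal]
12. n8.off = 27  [S₀.off + f.tag + 8]
13. n8.val = false  [S₀.off > -8]
14. n9.lim = false  [terminal]
15. n8.ok = 7  [S.off - 20]
16. n8.depth = false  [S.off > 27]
17. n6.ok = 10  [f.tag - 17]
18. n6.depth = true  [f.tag > 26]
19. n3.cnt = 9  [(if S.depth then C.acc else S.ok) - 16]
20. n3.wid = 17  [(if S.depth then C.acc else S.ok) - 8]
21. n3.off = 16  [C.acc + S.ok - 19]
22. n10.off = 27  [terminal]
23. n2.ok = -7  [e.off - 34]
24. n2.depth = true  [S.val == false]
25. n11.off = 17  [S₀.off + 11]
26. n11.val = false  [S₀.off > 6]
27. n12.off = -8  [S₀.off * 2 - 42]
28. n12.val = false  [false]
29. n13.idx = -7  [S.off + 1]
30. n13.off = true  [not S.val]
31. n14.off = 20  [terminal]
32. n13.ok = "pk"  ["pk"]
33. n15.hot = true  [terminal]
34. n12.ok = 19  [S.off + 27]
35. n12.depth = true  [S.off > -9]
36. n11.ok = 21  [S₀.off + 4]
37. n11.depth = false  [S₁.ok > 19]
38. n0.ok = 15  [S₂.ok - 6]
39. n0.depth = true  [not S₂.depth]

27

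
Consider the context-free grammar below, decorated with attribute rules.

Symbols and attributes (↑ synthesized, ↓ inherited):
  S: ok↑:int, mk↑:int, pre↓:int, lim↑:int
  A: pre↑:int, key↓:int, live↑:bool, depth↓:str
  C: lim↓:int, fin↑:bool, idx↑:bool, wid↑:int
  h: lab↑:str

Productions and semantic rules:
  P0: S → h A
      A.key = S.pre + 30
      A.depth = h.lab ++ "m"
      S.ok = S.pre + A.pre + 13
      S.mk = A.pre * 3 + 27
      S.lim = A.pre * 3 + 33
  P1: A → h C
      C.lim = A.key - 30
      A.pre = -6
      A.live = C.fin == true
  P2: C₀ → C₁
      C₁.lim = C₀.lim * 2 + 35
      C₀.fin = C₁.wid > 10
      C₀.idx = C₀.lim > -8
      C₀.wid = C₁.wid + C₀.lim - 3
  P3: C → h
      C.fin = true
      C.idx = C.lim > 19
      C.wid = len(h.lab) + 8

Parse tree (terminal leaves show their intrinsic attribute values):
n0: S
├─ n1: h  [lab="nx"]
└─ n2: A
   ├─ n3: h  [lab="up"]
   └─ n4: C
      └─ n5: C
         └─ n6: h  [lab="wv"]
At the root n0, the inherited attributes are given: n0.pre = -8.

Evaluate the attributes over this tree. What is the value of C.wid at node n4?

-1

1. n0.pre = -8  [given at root]
2. n1.lab = "nx"  [terminal]
3. n2.key = 22  [S.pre + 30]
4. n2.depth = "nxm"  [h.lab ++ "m"]
5. n3.lab = "up"  [terminal]
6. n4.lim = -8  [A.key - 30]
7. n5.lim = 19  [C₀.lim * 2 + 35]
8. n6.lab = "wv"  [terminal]
9. n5.fin = true  [true]
10. n5.idx = false  [C.lim > 19]
11. n5.wid = 10  [len(h.lab) + 8]
12. n4.fin = false  [C₁.wid > 10]
13. n4.idx = false  [C₀.lim > -8]
14. n4.wid = -1  [C₁.wid + C₀.lim - 3]
15. n2.pre = -6  [-6]
16. n2.live = false  [C.fin == true]
17. n0.ok = -1  [S.pre + A.pre + 13]
18. n0.mk = 9  [A.pre * 3 + 27]
19. n0.lim = 15  [A.pre * 3 + 33]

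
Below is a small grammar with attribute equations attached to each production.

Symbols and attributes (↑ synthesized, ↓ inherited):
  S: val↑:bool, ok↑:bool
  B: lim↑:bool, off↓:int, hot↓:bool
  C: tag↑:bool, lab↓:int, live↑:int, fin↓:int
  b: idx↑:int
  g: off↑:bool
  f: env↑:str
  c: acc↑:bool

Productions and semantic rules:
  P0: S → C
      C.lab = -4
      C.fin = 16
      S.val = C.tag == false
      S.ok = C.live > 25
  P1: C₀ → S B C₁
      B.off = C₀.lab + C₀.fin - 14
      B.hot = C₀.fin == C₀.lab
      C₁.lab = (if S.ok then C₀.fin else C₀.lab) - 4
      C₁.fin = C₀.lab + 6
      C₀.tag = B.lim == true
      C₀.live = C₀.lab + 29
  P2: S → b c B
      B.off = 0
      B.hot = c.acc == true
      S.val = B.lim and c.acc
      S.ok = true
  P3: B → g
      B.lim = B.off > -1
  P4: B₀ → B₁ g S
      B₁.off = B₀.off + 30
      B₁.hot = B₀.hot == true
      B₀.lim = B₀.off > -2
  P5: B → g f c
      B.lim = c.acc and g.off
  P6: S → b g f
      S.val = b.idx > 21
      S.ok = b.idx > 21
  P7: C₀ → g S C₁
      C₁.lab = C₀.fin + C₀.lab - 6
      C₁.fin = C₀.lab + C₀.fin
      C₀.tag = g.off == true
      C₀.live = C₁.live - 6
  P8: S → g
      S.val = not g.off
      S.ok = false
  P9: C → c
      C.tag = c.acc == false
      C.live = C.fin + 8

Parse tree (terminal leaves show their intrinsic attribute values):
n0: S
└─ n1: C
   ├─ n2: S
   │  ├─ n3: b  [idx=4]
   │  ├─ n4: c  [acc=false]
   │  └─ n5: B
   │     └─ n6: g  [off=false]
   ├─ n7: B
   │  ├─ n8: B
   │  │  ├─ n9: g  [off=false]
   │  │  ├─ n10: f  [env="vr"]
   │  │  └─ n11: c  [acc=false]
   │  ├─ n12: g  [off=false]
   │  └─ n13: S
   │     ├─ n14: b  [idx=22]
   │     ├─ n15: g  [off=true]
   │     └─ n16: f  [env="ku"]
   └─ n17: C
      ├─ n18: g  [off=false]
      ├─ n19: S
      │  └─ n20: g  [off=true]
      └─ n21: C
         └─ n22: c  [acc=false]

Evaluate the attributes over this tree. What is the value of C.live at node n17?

1. n1.lab = -4  [-4]
2. n1.fin = 16  [16]
3. n3.idx = 4  [terminal]
4. n4.acc = false  [terminal]
5. n5.off = 0  [0]
6. n5.hot = false  [c.acc == true]
7. n6.off = false  [terminal]
8. n5.lim = true  [B.off > -1]
9. n2.val = false  [B.lim and c.acc]
10. n2.ok = true  [true]
11. n7.off = -2  [C₀.lab + C₀.fin - 14]
12. n7.hot = false  [C₀.fin == C₀.lab]
13. n8.off = 28  [B₀.off + 30]
14. n8.hot = false  [B₀.hot == true]
15. n9.off = false  [terminal]
16. n10.env = "vr"  [terminal]
17. n11.acc = false  [terminal]
18. n8.lim = false  [c.acc and g.off]
19. n12.off = false  [terminal]
20. n14.idx = 22  [terminal]
21. n15.off = true  [terminal]
22. n16.env = "ku"  [terminal]
23. n13.val = true  [b.idx > 21]
24. n13.ok = true  [b.idx > 21]
25. n7.lim = false  [B₀.off > -2]
26. n17.lab = 12  [(if S.ok then C₀.fin else C₀.lab) - 4]
27. n17.fin = 2  [C₀.lab + 6]
28. n18.off = false  [terminal]
29. n20.off = true  [terminal]
30. n19.val = false  [not g.off]
31. n19.ok = false  [false]
32. n21.lab = 8  [C₀.fin + C₀.lab - 6]
33. n21.fin = 14  [C₀.lab + C₀.fin]
34. n22.acc = false  [terminal]
35. n21.tag = true  [c.acc == false]
36. n21.live = 22  [C.fin + 8]
37. n17.tag = false  [g.off == true]
38. n17.live = 16  [C₁.live - 6]
39. n1.tag = false  [B.lim == true]
40. n1.live = 25  [C₀.lab + 29]
41. n0.val = true  [C.tag == false]
42. n0.ok = false  [C.live > 25]

16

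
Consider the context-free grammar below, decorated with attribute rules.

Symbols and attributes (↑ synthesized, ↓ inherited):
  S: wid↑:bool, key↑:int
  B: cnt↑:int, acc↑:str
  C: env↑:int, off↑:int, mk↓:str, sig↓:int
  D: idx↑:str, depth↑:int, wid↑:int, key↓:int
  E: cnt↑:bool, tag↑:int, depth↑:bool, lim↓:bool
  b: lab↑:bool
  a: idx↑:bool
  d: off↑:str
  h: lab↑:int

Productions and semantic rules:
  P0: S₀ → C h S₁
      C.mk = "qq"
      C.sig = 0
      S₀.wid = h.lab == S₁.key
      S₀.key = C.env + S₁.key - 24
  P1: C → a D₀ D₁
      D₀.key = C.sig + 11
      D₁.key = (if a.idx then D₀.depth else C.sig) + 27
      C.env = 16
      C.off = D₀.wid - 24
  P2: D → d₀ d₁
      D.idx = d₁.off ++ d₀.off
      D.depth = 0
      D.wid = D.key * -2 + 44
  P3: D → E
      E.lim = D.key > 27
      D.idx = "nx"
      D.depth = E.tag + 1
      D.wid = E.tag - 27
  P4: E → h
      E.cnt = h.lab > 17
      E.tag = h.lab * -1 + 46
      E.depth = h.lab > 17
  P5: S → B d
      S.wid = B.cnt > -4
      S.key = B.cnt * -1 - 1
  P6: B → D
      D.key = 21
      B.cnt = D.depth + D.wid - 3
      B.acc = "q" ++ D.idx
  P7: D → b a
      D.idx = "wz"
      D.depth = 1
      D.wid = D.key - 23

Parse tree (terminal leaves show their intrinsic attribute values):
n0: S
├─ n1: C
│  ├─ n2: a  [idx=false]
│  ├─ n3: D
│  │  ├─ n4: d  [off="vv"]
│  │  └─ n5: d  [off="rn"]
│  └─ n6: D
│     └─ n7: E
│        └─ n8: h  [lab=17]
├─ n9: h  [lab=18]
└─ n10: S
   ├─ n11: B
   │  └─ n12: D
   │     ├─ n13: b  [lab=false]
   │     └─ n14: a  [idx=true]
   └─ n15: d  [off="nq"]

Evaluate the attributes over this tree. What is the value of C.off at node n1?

-2

1. n1.mk = "qq"  ["qq"]
2. n1.sig = 0  [0]
3. n2.idx = false  [terminal]
4. n3.key = 11  [C.sig + 11]
5. n4.off = "vv"  [terminal]
6. n5.off = "rn"  [terminal]
7. n3.idx = "rnvv"  [d₁.off ++ d₀.off]
8. n3.depth = 0  [0]
9. n3.wid = 22  [D.key * -2 + 44]
10. n6.key = 27  [(if a.idx then D₀.depth else C.sig) + 27]
11. n7.lim = false  [D.key > 27]
12. n8.lab = 17  [terminal]
13. n7.cnt = false  [h.lab > 17]
14. n7.tag = 29  [h.lab * -1 + 46]
15. n7.depth = false  [h.lab > 17]
16. n6.idx = "nx"  ["nx"]
17. n6.depth = 30  [E.tag + 1]
18. n6.wid = 2  [E.tag - 27]
19. n1.env = 16  [16]
20. n1.off = -2  [D₀.wid - 24]
21. n9.lab = 18  [terminal]
22. n12.key = 21  [21]
23. n13.lab = false  [terminal]
24. n14.idx = true  [terminal]
25. n12.idx = "wz"  ["wz"]
26. n12.depth = 1  [1]
27. n12.wid = -2  [D.key - 23]
28. n11.cnt = -4  [D.depth + D.wid - 3]
29. n11.acc = "qwz"  ["q" ++ D.idx]
30. n15.off = "nq"  [terminal]
31. n10.wid = false  [B.cnt > -4]
32. n10.key = 3  [B.cnt * -1 - 1]
33. n0.wid = false  [h.lab == S₁.key]
34. n0.key = -5  [C.env + S₁.key - 24]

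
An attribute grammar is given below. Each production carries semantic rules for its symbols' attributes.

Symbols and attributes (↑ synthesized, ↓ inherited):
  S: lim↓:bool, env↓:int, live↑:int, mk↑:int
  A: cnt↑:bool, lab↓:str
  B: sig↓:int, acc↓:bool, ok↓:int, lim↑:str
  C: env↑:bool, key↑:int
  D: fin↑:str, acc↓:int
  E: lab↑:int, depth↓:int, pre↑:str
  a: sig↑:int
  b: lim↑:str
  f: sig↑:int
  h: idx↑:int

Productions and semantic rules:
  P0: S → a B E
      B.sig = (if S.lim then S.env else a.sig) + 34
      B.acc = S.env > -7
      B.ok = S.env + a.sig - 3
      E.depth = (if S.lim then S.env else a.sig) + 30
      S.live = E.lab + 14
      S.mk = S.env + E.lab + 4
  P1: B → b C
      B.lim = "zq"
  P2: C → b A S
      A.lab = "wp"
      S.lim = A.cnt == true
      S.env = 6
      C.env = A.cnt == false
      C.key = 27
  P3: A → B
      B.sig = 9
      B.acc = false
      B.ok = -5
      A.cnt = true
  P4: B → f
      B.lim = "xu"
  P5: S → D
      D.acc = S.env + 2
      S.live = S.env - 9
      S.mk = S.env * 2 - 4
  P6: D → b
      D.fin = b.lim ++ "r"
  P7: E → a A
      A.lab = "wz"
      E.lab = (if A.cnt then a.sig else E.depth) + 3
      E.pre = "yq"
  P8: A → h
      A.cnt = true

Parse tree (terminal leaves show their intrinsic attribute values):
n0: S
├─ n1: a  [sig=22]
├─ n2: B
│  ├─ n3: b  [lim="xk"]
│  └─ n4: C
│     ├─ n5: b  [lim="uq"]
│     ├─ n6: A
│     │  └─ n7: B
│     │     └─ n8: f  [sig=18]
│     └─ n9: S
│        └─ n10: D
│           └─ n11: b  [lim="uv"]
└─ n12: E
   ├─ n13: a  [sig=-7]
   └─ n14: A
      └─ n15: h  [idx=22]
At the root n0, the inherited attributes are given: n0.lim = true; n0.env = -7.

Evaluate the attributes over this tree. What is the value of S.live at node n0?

10

1. n0.lim = true  [given at root]
2. n0.env = -7  [given at root]
3. n1.sig = 22  [terminal]
4. n2.sig = 27  [(if S.lim then S.env else a.sig) + 34]
5. n2.acc = false  [S.env > -7]
6. n2.ok = 12  [S.env + a.sig - 3]
7. n3.lim = "xk"  [terminal]
8. n5.lim = "uq"  [terminal]
9. n6.lab = "wp"  ["wp"]
10. n7.sig = 9  [9]
11. n7.acc = false  [false]
12. n7.ok = -5  [-5]
13. n8.sig = 18  [terminal]
14. n7.lim = "xu"  ["xu"]
15. n6.cnt = true  [true]
16. n9.lim = true  [A.cnt == true]
17. n9.env = 6  [6]
18. n10.acc = 8  [S.env + 2]
19. n11.lim = "uv"  [terminal]
20. n10.fin = "uvr"  [b.lim ++ "r"]
21. n9.live = -3  [S.env - 9]
22. n9.mk = 8  [S.env * 2 - 4]
23. n4.env = false  [A.cnt == false]
24. n4.key = 27  [27]
25. n2.lim = "zq"  ["zq"]
26. n12.depth = 23  [(if S.lim then S.env else a.sig) + 30]
27. n13.sig = -7  [terminal]
28. n14.lab = "wz"  ["wz"]
29. n15.idx = 22  [terminal]
30. n14.cnt = true  [true]
31. n12.lab = -4  [(if A.cnt then a.sig else E.depth) + 3]
32. n12.pre = "yq"  ["yq"]
33. n0.live = 10  [E.lab + 14]
34. n0.mk = -7  [S.env + E.lab + 4]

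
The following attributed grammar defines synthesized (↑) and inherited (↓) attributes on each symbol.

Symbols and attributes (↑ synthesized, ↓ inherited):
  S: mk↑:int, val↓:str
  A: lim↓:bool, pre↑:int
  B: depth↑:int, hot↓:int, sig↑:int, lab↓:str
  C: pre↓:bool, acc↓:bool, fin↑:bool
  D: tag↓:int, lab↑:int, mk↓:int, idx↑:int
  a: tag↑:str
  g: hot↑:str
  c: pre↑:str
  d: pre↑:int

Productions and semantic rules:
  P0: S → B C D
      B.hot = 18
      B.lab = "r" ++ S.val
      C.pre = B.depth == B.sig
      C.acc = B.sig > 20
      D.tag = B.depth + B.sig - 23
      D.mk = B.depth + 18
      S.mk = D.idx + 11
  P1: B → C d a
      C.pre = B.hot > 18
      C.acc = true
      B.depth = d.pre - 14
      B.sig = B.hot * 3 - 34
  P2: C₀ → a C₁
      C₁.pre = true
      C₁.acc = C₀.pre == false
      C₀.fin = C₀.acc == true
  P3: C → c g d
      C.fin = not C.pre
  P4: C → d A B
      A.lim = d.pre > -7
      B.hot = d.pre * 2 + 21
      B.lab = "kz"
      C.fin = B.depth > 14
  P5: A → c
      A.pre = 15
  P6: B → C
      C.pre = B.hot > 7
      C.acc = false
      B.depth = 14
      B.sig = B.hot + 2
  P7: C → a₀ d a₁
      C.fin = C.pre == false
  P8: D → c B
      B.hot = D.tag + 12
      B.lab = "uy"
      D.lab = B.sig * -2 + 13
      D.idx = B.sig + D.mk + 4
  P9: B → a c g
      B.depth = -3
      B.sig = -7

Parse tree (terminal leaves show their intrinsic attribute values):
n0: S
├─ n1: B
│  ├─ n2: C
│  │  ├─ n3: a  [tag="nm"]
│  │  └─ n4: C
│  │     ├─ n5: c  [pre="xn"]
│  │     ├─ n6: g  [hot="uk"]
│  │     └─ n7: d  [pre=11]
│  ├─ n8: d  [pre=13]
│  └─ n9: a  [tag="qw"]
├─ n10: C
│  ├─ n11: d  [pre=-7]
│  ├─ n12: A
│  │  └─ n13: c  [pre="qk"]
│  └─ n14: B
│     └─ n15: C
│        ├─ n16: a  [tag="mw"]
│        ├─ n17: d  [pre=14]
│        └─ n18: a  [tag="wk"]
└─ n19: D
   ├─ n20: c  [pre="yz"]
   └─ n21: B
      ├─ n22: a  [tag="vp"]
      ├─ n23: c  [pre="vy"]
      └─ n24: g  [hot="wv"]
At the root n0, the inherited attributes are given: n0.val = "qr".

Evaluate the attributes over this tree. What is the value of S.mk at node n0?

25

1. n0.val = "qr"  [given at root]
2. n1.hot = 18  [18]
3. n1.lab = "rqr"  ["r" ++ S.val]
4. n2.pre = false  [B.hot > 18]
5. n2.acc = true  [true]
6. n3.tag = "nm"  [terminal]
7. n4.pre = true  [true]
8. n4.acc = true  [C₀.pre == false]
9. n5.pre = "xn"  [terminal]
10. n6.hot = "uk"  [terminal]
11. n7.pre = 11  [terminal]
12. n4.fin = false  [not C.pre]
13. n2.fin = true  [C₀.acc == true]
14. n8.pre = 13  [terminal]
15. n9.tag = "qw"  [terminal]
16. n1.depth = -1  [d.pre - 14]
17. n1.sig = 20  [B.hot * 3 - 34]
18. n10.pre = false  [B.depth == B.sig]
19. n10.acc = false  [B.sig > 20]
20. n11.pre = -7  [terminal]
21. n12.lim = false  [d.pre > -7]
22. n13.pre = "qk"  [terminal]
23. n12.pre = 15  [15]
24. n14.hot = 7  [d.pre * 2 + 21]
25. n14.lab = "kz"  ["kz"]
26. n15.pre = false  [B.hot > 7]
27. n15.acc = false  [false]
28. n16.tag = "mw"  [terminal]
29. n17.pre = 14  [terminal]
30. n18.tag = "wk"  [terminal]
31. n15.fin = true  [C.pre == false]
32. n14.depth = 14  [14]
33. n14.sig = 9  [B.hot + 2]
34. n10.fin = false  [B.depth > 14]
35. n19.tag = -4  [B.depth + B.sig - 23]
36. n19.mk = 17  [B.depth + 18]
37. n20.pre = "yz"  [terminal]
38. n21.hot = 8  [D.tag + 12]
39. n21.lab = "uy"  ["uy"]
40. n22.tag = "vp"  [terminal]
41. n23.pre = "vy"  [terminal]
42. n24.hot = "wv"  [terminal]
43. n21.depth = -3  [-3]
44. n21.sig = -7  [-7]
45. n19.lab = 27  [B.sig * -2 + 13]
46. n19.idx = 14  [B.sig + D.mk + 4]
47. n0.mk = 25  [D.idx + 11]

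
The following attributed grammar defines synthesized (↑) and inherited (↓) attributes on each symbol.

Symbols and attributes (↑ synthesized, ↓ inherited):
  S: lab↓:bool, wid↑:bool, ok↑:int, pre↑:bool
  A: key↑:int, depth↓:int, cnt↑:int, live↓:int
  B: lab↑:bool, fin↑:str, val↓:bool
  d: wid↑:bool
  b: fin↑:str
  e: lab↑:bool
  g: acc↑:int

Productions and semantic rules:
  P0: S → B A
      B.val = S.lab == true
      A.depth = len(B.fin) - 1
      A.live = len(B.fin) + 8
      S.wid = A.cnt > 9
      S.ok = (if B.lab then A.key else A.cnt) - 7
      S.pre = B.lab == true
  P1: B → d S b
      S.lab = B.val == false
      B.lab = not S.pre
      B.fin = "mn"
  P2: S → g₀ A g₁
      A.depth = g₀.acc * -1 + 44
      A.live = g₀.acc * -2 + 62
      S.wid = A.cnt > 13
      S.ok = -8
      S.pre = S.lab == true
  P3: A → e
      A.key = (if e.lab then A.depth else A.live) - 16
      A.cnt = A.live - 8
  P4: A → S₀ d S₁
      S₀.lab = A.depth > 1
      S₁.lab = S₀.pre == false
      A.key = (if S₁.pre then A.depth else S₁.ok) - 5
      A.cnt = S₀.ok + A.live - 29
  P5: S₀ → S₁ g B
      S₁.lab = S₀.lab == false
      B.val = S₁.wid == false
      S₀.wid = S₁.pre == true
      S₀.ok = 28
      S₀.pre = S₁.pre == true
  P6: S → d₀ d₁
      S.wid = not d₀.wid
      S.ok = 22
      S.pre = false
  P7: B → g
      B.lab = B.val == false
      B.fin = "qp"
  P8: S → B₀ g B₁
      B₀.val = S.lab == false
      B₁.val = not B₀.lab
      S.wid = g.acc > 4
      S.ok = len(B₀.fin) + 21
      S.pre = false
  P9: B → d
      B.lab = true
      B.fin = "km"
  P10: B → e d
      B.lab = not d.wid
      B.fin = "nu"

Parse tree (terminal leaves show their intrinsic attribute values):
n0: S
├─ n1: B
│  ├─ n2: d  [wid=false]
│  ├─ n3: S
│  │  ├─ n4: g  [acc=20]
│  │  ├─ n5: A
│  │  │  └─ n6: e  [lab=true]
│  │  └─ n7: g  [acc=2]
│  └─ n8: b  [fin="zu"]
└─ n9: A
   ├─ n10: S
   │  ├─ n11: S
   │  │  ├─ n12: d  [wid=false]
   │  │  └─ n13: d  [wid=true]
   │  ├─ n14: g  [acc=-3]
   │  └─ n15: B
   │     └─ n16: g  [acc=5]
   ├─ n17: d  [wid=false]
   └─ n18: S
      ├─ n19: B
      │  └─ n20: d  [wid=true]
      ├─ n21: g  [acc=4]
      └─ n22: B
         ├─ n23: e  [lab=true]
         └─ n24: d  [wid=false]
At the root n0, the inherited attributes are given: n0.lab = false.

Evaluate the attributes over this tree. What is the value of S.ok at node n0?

2

1. n0.lab = false  [given at root]
2. n1.val = false  [S.lab == true]
3. n2.wid = false  [terminal]
4. n3.lab = true  [B.val == false]
5. n4.acc = 20  [terminal]
6. n5.depth = 24  [g₀.acc * -1 + 44]
7. n5.live = 22  [g₀.acc * -2 + 62]
8. n6.lab = true  [terminal]
9. n5.key = 8  [(if e.lab then A.depth else A.live) - 16]
10. n5.cnt = 14  [A.live - 8]
11. n7.acc = 2  [terminal]
12. n3.wid = true  [A.cnt > 13]
13. n3.ok = -8  [-8]
14. n3.pre = true  [S.lab == true]
15. n8.fin = "zu"  [terminal]
16. n1.lab = false  [not S.pre]
17. n1.fin = "mn"  ["mn"]
18. n9.depth = 1  [len(B.fin) - 1]
19. n9.live = 10  [len(B.fin) + 8]
20. n10.lab = false  [A.depth > 1]
21. n11.lab = true  [S₀.lab == false]
22. n12.wid = false  [terminal]
23. n13.wid = true  [terminal]
24. n11.wid = true  [not d₀.wid]
25. n11.ok = 22  [22]
26. n11.pre = false  [false]
27. n14.acc = -3  [terminal]
28. n15.val = false  [S₁.wid == false]
29. n16.acc = 5  [terminal]
30. n15.lab = true  [B.val == false]
31. n15.fin = "qp"  ["qp"]
32. n10.wid = false  [S₁.pre == true]
33. n10.ok = 28  [28]
34. n10.pre = false  [S₁.pre == true]
35. n17.wid = false  [terminal]
36. n18.lab = true  [S₀.pre == false]
37. n19.val = false  [S.lab == false]
38. n20.wid = true  [terminal]
39. n19.lab = true  [true]
40. n19.fin = "km"  ["km"]
41. n21.acc = 4  [terminal]
42. n22.val = false  [not B₀.lab]
43. n23.lab = true  [terminal]
44. n24.wid = false  [terminal]
45. n22.lab = true  [not d.wid]
46. n22.fin = "nu"  ["nu"]
47. n18.wid = false  [g.acc > 4]
48. n18.ok = 23  [len(B₀.fin) + 21]
49. n18.pre = false  [false]
50. n9.key = 18  [(if S₁.pre then A.depth else S₁.ok) - 5]
51. n9.cnt = 9  [S₀.ok + A.live - 29]
52. n0.wid = false  [A.cnt > 9]
53. n0.ok = 2  [(if B.lab then A.key else A.cnt) - 7]
54. n0.pre = false  [B.lab == true]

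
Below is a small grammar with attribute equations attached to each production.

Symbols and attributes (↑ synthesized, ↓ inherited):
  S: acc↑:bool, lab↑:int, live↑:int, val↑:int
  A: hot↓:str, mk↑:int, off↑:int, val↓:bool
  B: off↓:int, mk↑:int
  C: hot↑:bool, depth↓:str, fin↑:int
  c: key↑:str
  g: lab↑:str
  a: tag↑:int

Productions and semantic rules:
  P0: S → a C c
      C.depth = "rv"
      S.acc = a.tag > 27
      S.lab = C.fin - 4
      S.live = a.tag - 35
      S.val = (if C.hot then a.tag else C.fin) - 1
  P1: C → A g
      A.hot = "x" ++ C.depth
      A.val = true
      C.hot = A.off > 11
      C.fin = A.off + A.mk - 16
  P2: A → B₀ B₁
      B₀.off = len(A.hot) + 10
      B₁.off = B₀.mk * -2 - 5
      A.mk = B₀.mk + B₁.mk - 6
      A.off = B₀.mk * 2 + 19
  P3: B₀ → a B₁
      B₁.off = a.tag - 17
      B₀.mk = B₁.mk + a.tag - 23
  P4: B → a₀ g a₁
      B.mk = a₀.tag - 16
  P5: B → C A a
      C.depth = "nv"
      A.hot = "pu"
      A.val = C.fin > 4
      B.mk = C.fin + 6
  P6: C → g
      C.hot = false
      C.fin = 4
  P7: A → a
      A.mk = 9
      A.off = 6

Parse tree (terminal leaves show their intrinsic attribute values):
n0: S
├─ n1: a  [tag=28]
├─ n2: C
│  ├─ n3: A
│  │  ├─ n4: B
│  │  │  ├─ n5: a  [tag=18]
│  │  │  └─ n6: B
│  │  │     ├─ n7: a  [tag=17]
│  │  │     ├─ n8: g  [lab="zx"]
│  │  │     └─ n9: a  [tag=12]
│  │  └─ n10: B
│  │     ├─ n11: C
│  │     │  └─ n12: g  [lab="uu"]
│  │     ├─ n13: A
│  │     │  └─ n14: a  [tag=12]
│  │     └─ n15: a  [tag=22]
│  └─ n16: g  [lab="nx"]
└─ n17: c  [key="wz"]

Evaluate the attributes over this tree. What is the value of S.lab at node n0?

1. n1.tag = 28  [terminal]
2. n2.depth = "rv"  ["rv"]
3. n3.hot = "xrv"  ["x" ++ C.depth]
4. n3.val = true  [true]
5. n4.off = 13  [len(A.hot) + 10]
6. n5.tag = 18  [terminal]
7. n6.off = 1  [a.tag - 17]
8. n7.tag = 17  [terminal]
9. n8.lab = "zx"  [terminal]
10. n9.tag = 12  [terminal]
11. n6.mk = 1  [a₀.tag - 16]
12. n4.mk = -4  [B₁.mk + a.tag - 23]
13. n10.off = 3  [B₀.mk * -2 - 5]
14. n11.depth = "nv"  ["nv"]
15. n12.lab = "uu"  [terminal]
16. n11.hot = false  [false]
17. n11.fin = 4  [4]
18. n13.hot = "pu"  ["pu"]
19. n13.val = false  [C.fin > 4]
20. n14.tag = 12  [terminal]
21. n13.mk = 9  [9]
22. n13.off = 6  [6]
23. n15.tag = 22  [terminal]
24. n10.mk = 10  [C.fin + 6]
25. n3.mk = 0  [B₀.mk + B₁.mk - 6]
26. n3.off = 11  [B₀.mk * 2 + 19]
27. n16.lab = "nx"  [terminal]
28. n2.hot = false  [A.off > 11]
29. n2.fin = -5  [A.off + A.mk - 16]
30. n17.key = "wz"  [terminal]
31. n0.acc = true  [a.tag > 27]
32. n0.lab = -9  [C.fin - 4]
33. n0.live = -7  [a.tag - 35]
34. n0.val = -6  [(if C.hot then a.tag else C.fin) - 1]

-9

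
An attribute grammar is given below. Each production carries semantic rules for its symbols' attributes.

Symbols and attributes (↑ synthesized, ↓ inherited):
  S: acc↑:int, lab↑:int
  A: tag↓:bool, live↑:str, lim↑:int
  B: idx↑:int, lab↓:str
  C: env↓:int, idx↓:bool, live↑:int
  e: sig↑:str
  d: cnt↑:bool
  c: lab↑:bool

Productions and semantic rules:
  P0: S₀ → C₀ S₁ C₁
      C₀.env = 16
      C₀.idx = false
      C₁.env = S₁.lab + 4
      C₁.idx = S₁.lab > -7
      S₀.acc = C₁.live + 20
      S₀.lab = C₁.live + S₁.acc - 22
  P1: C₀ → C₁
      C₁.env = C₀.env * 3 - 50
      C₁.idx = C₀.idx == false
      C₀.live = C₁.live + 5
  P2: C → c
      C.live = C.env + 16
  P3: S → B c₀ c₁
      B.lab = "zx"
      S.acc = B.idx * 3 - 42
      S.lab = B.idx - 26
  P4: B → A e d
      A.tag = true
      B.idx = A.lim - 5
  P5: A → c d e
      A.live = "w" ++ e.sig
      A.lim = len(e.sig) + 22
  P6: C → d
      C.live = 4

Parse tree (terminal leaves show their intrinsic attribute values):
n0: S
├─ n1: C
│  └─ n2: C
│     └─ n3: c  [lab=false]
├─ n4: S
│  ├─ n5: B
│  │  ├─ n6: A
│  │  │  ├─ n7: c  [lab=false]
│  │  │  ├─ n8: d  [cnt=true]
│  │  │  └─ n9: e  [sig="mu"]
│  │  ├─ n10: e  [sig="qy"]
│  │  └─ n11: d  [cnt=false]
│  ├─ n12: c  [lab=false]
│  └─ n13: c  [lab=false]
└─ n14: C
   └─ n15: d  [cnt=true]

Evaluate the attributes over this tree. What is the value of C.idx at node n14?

false

1. n1.env = 16  [16]
2. n1.idx = false  [false]
3. n2.env = -2  [C₀.env * 3 - 50]
4. n2.idx = true  [C₀.idx == false]
5. n3.lab = false  [terminal]
6. n2.live = 14  [C.env + 16]
7. n1.live = 19  [C₁.live + 5]
8. n5.lab = "zx"  ["zx"]
9. n6.tag = true  [true]
10. n7.lab = false  [terminal]
11. n8.cnt = true  [terminal]
12. n9.sig = "mu"  [terminal]
13. n6.live = "wmu"  ["w" ++ e.sig]
14. n6.lim = 24  [len(e.sig) + 22]
15. n10.sig = "qy"  [terminal]
16. n11.cnt = false  [terminal]
17. n5.idx = 19  [A.lim - 5]
18. n12.lab = false  [terminal]
19. n13.lab = false  [terminal]
20. n4.acc = 15  [B.idx * 3 - 42]
21. n4.lab = -7  [B.idx - 26]
22. n14.env = -3  [S₁.lab + 4]
23. n14.idx = false  [S₁.lab > -7]
24. n15.cnt = true  [terminal]
25. n14.live = 4  [4]
26. n0.acc = 24  [C₁.live + 20]
27. n0.lab = -3  [C₁.live + S₁.acc - 22]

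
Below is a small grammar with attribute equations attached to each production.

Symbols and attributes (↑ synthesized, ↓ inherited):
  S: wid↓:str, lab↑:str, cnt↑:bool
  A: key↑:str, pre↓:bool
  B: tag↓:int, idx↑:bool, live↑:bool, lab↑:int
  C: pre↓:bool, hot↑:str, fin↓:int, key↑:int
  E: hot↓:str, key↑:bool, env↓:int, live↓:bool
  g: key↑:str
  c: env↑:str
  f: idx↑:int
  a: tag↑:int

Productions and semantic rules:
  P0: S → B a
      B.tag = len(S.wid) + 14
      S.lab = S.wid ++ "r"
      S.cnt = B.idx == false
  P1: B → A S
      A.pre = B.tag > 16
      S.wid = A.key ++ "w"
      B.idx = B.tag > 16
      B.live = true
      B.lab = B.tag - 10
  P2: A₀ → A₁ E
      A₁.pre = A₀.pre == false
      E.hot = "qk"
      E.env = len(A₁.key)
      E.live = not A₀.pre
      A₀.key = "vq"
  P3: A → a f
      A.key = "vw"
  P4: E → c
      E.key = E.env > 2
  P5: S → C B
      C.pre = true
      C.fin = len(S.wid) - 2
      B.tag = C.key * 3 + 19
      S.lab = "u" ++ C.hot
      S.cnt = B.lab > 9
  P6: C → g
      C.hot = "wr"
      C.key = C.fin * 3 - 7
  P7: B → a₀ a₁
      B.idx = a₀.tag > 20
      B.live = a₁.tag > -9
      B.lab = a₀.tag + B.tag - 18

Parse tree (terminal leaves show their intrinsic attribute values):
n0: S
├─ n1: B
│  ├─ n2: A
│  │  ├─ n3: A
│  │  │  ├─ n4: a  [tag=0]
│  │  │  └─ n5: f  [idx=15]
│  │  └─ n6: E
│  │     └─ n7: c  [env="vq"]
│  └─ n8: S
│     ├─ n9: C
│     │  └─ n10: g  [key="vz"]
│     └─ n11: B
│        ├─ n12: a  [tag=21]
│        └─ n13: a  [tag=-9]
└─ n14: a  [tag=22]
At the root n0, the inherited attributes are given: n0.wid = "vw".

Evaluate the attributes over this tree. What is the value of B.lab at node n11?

1. n0.wid = "vw"  [given at root]
2. n1.tag = 16  [len(S.wid) + 14]
3. n2.pre = false  [B.tag > 16]
4. n3.pre = true  [A₀.pre == false]
5. n4.tag = 0  [terminal]
6. n5.idx = 15  [terminal]
7. n3.key = "vw"  ["vw"]
8. n6.hot = "qk"  ["qk"]
9. n6.env = 2  [len(A₁.key)]
10. n6.live = true  [not A₀.pre]
11. n7.env = "vq"  [terminal]
12. n6.key = false  [E.env > 2]
13. n2.key = "vq"  ["vq"]
14. n8.wid = "vqw"  [A.key ++ "w"]
15. n9.pre = true  [true]
16. n9.fin = 1  [len(S.wid) - 2]
17. n10.key = "vz"  [terminal]
18. n9.hot = "wr"  ["wr"]
19. n9.key = -4  [C.fin * 3 - 7]
20. n11.tag = 7  [C.key * 3 + 19]
21. n12.tag = 21  [terminal]
22. n13.tag = -9  [terminal]
23. n11.idx = true  [a₀.tag > 20]
24. n11.live = false  [a₁.tag > -9]
25. n11.lab = 10  [a₀.tag + B.tag - 18]
26. n8.lab = "uwr"  ["u" ++ C.hot]
27. n8.cnt = true  [B.lab > 9]
28. n1.idx = false  [B.tag > 16]
29. n1.live = true  [true]
30. n1.lab = 6  [B.tag - 10]
31. n14.tag = 22  [terminal]
32. n0.lab = "vwr"  [S.wid ++ "r"]
33. n0.cnt = true  [B.idx == false]

10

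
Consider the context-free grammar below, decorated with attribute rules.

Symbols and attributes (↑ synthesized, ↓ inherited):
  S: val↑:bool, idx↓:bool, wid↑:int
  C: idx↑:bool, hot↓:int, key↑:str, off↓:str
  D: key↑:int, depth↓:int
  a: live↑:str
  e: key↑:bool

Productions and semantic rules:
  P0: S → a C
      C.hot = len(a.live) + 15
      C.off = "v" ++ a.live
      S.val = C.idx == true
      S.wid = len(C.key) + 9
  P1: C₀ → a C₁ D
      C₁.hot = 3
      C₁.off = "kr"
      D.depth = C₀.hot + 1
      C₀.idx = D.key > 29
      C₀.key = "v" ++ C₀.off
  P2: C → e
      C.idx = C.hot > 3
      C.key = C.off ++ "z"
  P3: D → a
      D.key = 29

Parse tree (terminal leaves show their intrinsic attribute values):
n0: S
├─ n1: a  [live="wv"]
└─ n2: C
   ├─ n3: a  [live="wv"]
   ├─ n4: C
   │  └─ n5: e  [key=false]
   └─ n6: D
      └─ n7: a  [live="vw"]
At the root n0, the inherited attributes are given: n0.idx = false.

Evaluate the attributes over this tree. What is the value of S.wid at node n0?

13

1. n0.idx = false  [given at root]
2. n1.live = "wv"  [terminal]
3. n2.hot = 17  [len(a.live) + 15]
4. n2.off = "vwv"  ["v" ++ a.live]
5. n3.live = "wv"  [terminal]
6. n4.hot = 3  [3]
7. n4.off = "kr"  ["kr"]
8. n5.key = false  [terminal]
9. n4.idx = false  [C.hot > 3]
10. n4.key = "krz"  [C.off ++ "z"]
11. n6.depth = 18  [C₀.hot + 1]
12. n7.live = "vw"  [terminal]
13. n6.key = 29  [29]
14. n2.idx = false  [D.key > 29]
15. n2.key = "vvwv"  ["v" ++ C₀.off]
16. n0.val = false  [C.idx == true]
17. n0.wid = 13  [len(C.key) + 9]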